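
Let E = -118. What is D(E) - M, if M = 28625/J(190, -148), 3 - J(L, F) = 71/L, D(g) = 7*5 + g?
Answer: -5480167/499 ≈ -10982.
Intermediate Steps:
D(g) = 35 + g
J(L, F) = 3 - 71/L
M = 5438750/499 (M = 28625/(3 - 71/190) = 28625/(499/190) = 28625*(190/499) = 5438750/499 ≈ 10899.)
D(E) - M = (35 - 118) - 1*5438750/499 = -83 - 5438750/499 = -5480167/499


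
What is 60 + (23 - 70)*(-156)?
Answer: 7392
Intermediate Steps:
60 + (23 - 70)*(-156) = 60 - 47*(-156) = 60 + 7332 = 7392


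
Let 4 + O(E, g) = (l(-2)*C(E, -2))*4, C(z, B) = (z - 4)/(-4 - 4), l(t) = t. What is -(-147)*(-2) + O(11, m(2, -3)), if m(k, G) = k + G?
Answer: -291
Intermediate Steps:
m(k, G) = G + k
C(z, B) = 1/2 - z/8 (C(z, B) = (-4 + z)/(-8) = (-4 + z)*(-1/8) = 1/2 - z/8)
O(E, g) = -8 + E (O(E, g) = -4 - 2*(1/2 - E/8)*4 = -4 + (-1 + E/4)*4 = -4 + (-4 + E) = -8 + E)
-(-147)*(-2) + O(11, m(2, -3)) = -(-147)*(-2) + (-8 + 11) = -21*14 + 3 = -294 + 3 = -291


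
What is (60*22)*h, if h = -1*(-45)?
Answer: 59400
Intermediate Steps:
h = 45
(60*22)*h = (60*22)*45 = 1320*45 = 59400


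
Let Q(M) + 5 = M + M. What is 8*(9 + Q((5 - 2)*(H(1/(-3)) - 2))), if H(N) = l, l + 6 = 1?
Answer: -304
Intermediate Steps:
l = -5 (l = -6 + 1 = -5)
H(N) = -5
Q(M) = -5 + 2*M (Q(M) = -5 + (M + M) = -5 + 2*M)
8*(9 + Q((5 - 2)*(H(1/(-3)) - 2))) = 8*(9 + (-5 + 2*((5 - 2)*(-5 - 2)))) = 8*(9 + (-5 + 2*(3*(-7)))) = 8*(9 + (-5 + 2*(-21))) = 8*(9 + (-5 - 42)) = 8*(9 - 47) = 8*(-38) = -304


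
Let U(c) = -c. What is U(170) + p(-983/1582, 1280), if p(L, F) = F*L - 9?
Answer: -770709/791 ≈ -974.35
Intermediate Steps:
p(L, F) = -9 + F*L
U(170) + p(-983/1582, 1280) = -1*170 + (-9 + 1280*(-983/1582)) = -170 + (-9 + 1280*(-983*1/1582)) = -170 + (-9 + 1280*(-983/1582)) = -170 + (-9 - 629120/791) = -170 - 636239/791 = -770709/791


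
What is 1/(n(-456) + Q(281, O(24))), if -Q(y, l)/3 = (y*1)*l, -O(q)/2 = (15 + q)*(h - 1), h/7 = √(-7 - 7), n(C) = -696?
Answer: -11075/495066220746 - 25571*I*√14/165022073582 ≈ -2.2371e-8 - 5.7979e-7*I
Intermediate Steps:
h = 7*I*√14 (h = 7*√(-7 - 7) = 7*√(-14) = 7*(I*√14) = 7*I*√14 ≈ 26.192*I)
O(q) = -2*(-1 + 7*I*√14)*(15 + q) (O(q) = -2*(15 + q)*(7*I*√14 - 1) = -2*(15 + q)*(-1 + 7*I*√14) = -2*(-1 + 7*I*√14)*(15 + q))
Q(y, l) = -3*l*y (Q(y, l) = -3*y*1*l = -3*y*l = -3*l*y)
1/(n(-456) + Q(281, O(24))) = 1/(-696 - 3*(30 + 2*24 - 210*I*√14 - 14*I*24*√14)*281) = 1/(-696 - 3*(30 + 48 - 210*I*√14 - 336*I*√14)*281) = 1/(-696 - 3*(78 - 546*I*√14)*281) = 1/(-696 + (-65754 + 460278*I*√14)) = 1/(-66450 + 460278*I*√14)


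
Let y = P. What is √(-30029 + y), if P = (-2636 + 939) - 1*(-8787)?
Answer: I*√22939 ≈ 151.46*I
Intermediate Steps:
P = 7090 (P = -1697 + 8787 = 7090)
y = 7090
√(-30029 + y) = √(-30029 + 7090) = √(-22939) = I*√22939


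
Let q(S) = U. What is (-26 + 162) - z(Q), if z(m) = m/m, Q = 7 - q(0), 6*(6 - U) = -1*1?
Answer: 135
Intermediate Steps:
U = 37/6 (U = 6 - (-1)/6 = 6 - ⅙*(-1) = 6 + ⅙ = 37/6 ≈ 6.1667)
q(S) = 37/6
Q = ⅚ (Q = 7 - 1*37/6 = 7 - 37/6 = ⅚ ≈ 0.83333)
z(m) = 1
(-26 + 162) - z(Q) = (-26 + 162) - 1*1 = 136 - 1 = 135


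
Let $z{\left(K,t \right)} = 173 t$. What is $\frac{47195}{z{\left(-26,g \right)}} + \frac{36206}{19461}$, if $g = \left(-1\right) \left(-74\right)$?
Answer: $\frac{1381971107}{249139722} \approx 5.547$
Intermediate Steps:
$g = 74$
$\frac{47195}{z{\left(-26,g \right)}} + \frac{36206}{19461} = \frac{47195}{173 \cdot 74} + \frac{36206}{19461} = \frac{47195}{12802} + 36206 \cdot \frac{1}{19461} = 47195 \cdot \frac{1}{12802} + \frac{36206}{19461} = \frac{47195}{12802} + \frac{36206}{19461} = \frac{1381971107}{249139722}$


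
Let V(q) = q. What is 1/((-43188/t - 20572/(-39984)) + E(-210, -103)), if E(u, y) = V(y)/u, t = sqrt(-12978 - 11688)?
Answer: 382238560060/28761363768754613 - 1997845208800*I*sqrt(24666)/86284091306263839 ≈ 1.329e-5 - 0.0036365*I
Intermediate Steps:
t = I*sqrt(24666) (t = sqrt(-24666) = I*sqrt(24666) ≈ 157.05*I)
E(u, y) = y/u
1/((-43188/t - 20572/(-39984)) + E(-210, -103)) = 1/((-43188*(-I*sqrt(24666)/24666) - 20572/(-39984)) - 103/(-210)) = 1/((-(-7198)*I*sqrt(24666)/4111 - 20572*(-1/39984)) - 103*(-1/210)) = 1/((7198*I*sqrt(24666)/4111 + 5143/9996) + 103/210) = 1/((5143/9996 + 7198*I*sqrt(24666)/4111) + 103/210) = 1/(16743/16660 + 7198*I*sqrt(24666)/4111)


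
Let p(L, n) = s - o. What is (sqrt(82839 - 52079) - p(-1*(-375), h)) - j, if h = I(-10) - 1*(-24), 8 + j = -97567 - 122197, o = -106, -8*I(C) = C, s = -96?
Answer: 219762 + 2*sqrt(7690) ≈ 2.1994e+5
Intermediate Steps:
I(C) = -C/8
j = -219772 (j = -8 + (-97567 - 122197) = -8 - 219764 = -219772)
h = 101/4 (h = -1/8*(-10) - 1*(-24) = 5/4 + 24 = 101/4 ≈ 25.250)
p(L, n) = 10 (p(L, n) = -96 - 1*(-106) = -96 + 106 = 10)
(sqrt(82839 - 52079) - p(-1*(-375), h)) - j = (sqrt(82839 - 52079) - 1*10) - 1*(-219772) = (sqrt(30760) - 10) + 219772 = (2*sqrt(7690) - 10) + 219772 = (-10 + 2*sqrt(7690)) + 219772 = 219762 + 2*sqrt(7690)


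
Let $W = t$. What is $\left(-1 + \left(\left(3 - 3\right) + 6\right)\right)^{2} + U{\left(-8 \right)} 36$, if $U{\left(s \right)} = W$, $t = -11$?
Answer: $-371$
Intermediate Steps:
$W = -11$
$U{\left(s \right)} = -11$
$\left(-1 + \left(\left(3 - 3\right) + 6\right)\right)^{2} + U{\left(-8 \right)} 36 = \left(-1 + \left(\left(3 - 3\right) + 6\right)\right)^{2} - 396 = \left(-1 + \left(0 + 6\right)\right)^{2} - 396 = \left(-1 + 6\right)^{2} - 396 = 5^{2} - 396 = 25 - 396 = -371$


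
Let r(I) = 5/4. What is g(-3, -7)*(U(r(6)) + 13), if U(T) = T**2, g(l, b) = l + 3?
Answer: 0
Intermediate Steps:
r(I) = 5/4 (r(I) = 5*(1/4) = 5/4)
g(l, b) = 3 + l
g(-3, -7)*(U(r(6)) + 13) = (3 - 3)*((5/4)**2 + 13) = 0*(25/16 + 13) = 0*(233/16) = 0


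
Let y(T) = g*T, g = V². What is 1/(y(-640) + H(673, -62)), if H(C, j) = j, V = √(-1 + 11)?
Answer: -1/6462 ≈ -0.00015475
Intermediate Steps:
V = √10 ≈ 3.1623
g = 10 (g = (√10)² = 10)
y(T) = 10*T
1/(y(-640) + H(673, -62)) = 1/(10*(-640) - 62) = 1/(-6400 - 62) = 1/(-6462) = -1/6462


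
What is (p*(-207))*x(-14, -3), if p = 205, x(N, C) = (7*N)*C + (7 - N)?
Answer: -13367025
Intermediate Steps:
x(N, C) = 7 - N + 7*C*N (x(N, C) = 7*C*N + (7 - N) = 7 - N + 7*C*N)
(p*(-207))*x(-14, -3) = (205*(-207))*(7 - 1*(-14) + 7*(-3)*(-14)) = -42435*(7 + 14 + 294) = -42435*315 = -13367025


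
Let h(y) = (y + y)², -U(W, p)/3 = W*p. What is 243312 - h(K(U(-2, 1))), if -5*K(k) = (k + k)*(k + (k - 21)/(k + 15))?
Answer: 297268656/1225 ≈ 2.4267e+5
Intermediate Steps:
U(W, p) = -3*W*p
K(k) = -2*k*(k + (-21 + k)/(15 + k))/5 (K(k) = -(k + k)*(k + (k - 21)/(k + 15))/5 = -2*k*(k + (-21 + k)/(15 + k))/5)
h(y) = 4*y² (h(y) = (2*y)² = 4*y²)
243312 - h(K(U(-2, 1))) = 243312 - 4*(2*(-3*(-2)*1)*(21 - (-3*(-2)*1)² - (-48)*(-2))/(5*(15 - 3*(-2)*1)))² = 243312 - 4*((⅖)*6*(21 - 1*6² - 16*6)/(15 + 6))² = 243312 - 4*((⅖)*6*(21 - 1*36 - 96)/21)² = 243312 - 4*((⅖)*6*(1/21)*(21 - 36 - 96))² = 243312 - 4*((⅖)*6*(1/21)*(-111))² = 243312 - 4*(-444/35)² = 243312 - 4*197136/1225 = 243312 - 1*788544/1225 = 243312 - 788544/1225 = 297268656/1225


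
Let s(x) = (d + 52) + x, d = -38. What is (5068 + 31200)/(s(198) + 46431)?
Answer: 36268/46643 ≈ 0.77757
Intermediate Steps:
s(x) = 14 + x (s(x) = (-38 + 52) + x = 14 + x)
(5068 + 31200)/(s(198) + 46431) = (5068 + 31200)/((14 + 198) + 46431) = 36268/(212 + 46431) = 36268/46643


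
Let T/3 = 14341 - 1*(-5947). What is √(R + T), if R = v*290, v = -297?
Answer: I*√25266 ≈ 158.95*I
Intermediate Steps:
T = 60864 (T = 3*(14341 - 1*(-5947)) = 3*(14341 + 5947) = 3*20288 = 60864)
R = -86130 (R = -297*290 = -86130)
√(R + T) = √(-86130 + 60864) = √(-25266) = I*√25266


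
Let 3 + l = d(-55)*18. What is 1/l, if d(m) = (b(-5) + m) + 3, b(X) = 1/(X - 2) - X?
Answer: -7/5961 ≈ -0.0011743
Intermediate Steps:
b(X) = 1/(-2 + X) - X
d(m) = 55/7 + m (d(m) = ((1 - 1*(-5)**2 + 2*(-5))/(-2 - 5) + m) + 3 = ((1 - 1*25 - 10)/(-7) + m) + 3 = (-(1 - 25 - 10)/7 + m) + 3 = (-1/7*(-34) + m) + 3 = (34/7 + m) + 3 = 55/7 + m)
l = -5961/7 (l = -3 + (55/7 - 55)*18 = -3 - 330/7*18 = -3 - 5940/7 = -5961/7 ≈ -851.57)
1/l = 1/(-5961/7) = -7/5961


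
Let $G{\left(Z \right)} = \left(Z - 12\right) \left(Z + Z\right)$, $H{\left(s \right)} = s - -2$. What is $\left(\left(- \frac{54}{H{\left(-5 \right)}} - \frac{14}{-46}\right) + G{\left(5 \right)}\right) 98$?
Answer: $- \frac{116522}{23} \approx -5066.2$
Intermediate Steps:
$H{\left(s \right)} = 2 + s$ ($H{\left(s \right)} = s + 2 = 2 + s$)
$G{\left(Z \right)} = 2 Z \left(-12 + Z\right)$ ($G{\left(Z \right)} = \left(-12 + Z\right) 2 Z = 2 Z \left(-12 + Z\right)$)
$\left(\left(- \frac{54}{H{\left(-5 \right)}} - \frac{14}{-46}\right) + G{\left(5 \right)}\right) 98 = \left(\left(- \frac{54}{2 - 5} - \frac{14}{-46}\right) + 2 \cdot 5 \left(-12 + 5\right)\right) 98 = \left(\left(- \frac{54}{-3} - - \frac{7}{23}\right) + 2 \cdot 5 \left(-7\right)\right) 98 = \left(\left(\left(-54\right) \left(- \frac{1}{3}\right) + \frac{7}{23}\right) - 70\right) 98 = \left(\left(18 + \frac{7}{23}\right) - 70\right) 98 = \left(\frac{421}{23} - 70\right) 98 = \left(- \frac{1189}{23}\right) 98 = - \frac{116522}{23}$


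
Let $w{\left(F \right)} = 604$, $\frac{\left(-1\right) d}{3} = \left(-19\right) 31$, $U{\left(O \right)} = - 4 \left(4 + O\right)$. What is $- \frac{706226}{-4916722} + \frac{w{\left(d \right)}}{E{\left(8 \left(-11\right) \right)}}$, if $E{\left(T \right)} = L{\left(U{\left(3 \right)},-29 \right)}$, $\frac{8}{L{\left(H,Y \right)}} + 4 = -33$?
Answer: $- \frac{13734156681}{4916722} \approx -2793.4$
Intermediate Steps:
$U{\left(O \right)} = -16 - 4 O$
$d = 1767$ ($d = - 3 \left(\left(-19\right) 31\right) = \left(-3\right) \left(-589\right) = 1767$)
$L{\left(H,Y \right)} = - \frac{8}{37}$ ($L{\left(H,Y \right)} = \frac{8}{-4 - 33} = \frac{8}{-37} = 8 \left(- \frac{1}{37}\right) = - \frac{8}{37}$)
$E{\left(T \right)} = - \frac{8}{37}$
$- \frac{706226}{-4916722} + \frac{w{\left(d \right)}}{E{\left(8 \left(-11\right) \right)}} = - \frac{706226}{-4916722} + \frac{604}{- \frac{8}{37}} = \left(-706226\right) \left(- \frac{1}{4916722}\right) + 604 \left(- \frac{37}{8}\right) = \frac{353113}{2458361} - \frac{5587}{2} = - \frac{13734156681}{4916722}$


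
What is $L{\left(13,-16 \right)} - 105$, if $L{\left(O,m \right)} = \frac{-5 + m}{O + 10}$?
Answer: $- \frac{2436}{23} \approx -105.91$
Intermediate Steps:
$L{\left(O,m \right)} = \frac{-5 + m}{10 + O}$
$L{\left(13,-16 \right)} - 105 = \frac{-5 - 16}{10 + 13} - 105 = \frac{1}{23} \left(-21\right) - 105 = - \frac{21}{23} - 105 = - \frac{2436}{23}$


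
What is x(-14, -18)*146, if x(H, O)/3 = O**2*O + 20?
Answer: -2545656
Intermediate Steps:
x(H, O) = 60 + 3*O**3 (x(H, O) = 3*(O**2*O + 20) = 3*(O**3 + 20) = 3*(20 + O**3) = 60 + 3*O**3)
x(-14, -18)*146 = (60 + 3*(-18)**3)*146 = (60 + 3*(-5832))*146 = (60 - 17496)*146 = -17436*146 = -2545656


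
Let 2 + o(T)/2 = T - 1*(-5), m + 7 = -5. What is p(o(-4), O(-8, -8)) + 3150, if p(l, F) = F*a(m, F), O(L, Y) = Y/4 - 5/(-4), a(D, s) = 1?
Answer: 12597/4 ≈ 3149.3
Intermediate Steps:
m = -12 (m = -7 - 5 = -12)
o(T) = 6 + 2*T (o(T) = -4 + 2*(T - 1*(-5)) = -4 + 2*(T + 5) = -4 + 2*(5 + T) = -4 + (10 + 2*T) = 6 + 2*T)
O(L, Y) = 5/4 + Y/4 (O(L, Y) = Y*(¼) - 5*(-¼) = Y/4 + 5/4 = 5/4 + Y/4)
p(l, F) = F (p(l, F) = F*1 = F)
p(o(-4), O(-8, -8)) + 3150 = (5/4 + (¼)*(-8)) + 3150 = (5/4 - 2) + 3150 = -¾ + 3150 = 12597/4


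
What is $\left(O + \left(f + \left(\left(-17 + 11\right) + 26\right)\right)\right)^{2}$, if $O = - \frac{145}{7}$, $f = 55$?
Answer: $\frac{144400}{49} \approx 2946.9$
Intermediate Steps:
$O = - \frac{145}{7}$ ($O = \left(-145\right) \frac{1}{7} = - \frac{145}{7} \approx -20.714$)
$\left(O + \left(f + \left(\left(-17 + 11\right) + 26\right)\right)\right)^{2} = \left(- \frac{145}{7} + \left(55 + \left(\left(-17 + 11\right) + 26\right)\right)\right)^{2} = \left(- \frac{145}{7} + \left(55 + \left(-6 + 26\right)\right)\right)^{2} = \left(- \frac{145}{7} + \left(55 + 20\right)\right)^{2} = \left(- \frac{145}{7} + 75\right)^{2} = \left(\frac{380}{7}\right)^{2} = \frac{144400}{49}$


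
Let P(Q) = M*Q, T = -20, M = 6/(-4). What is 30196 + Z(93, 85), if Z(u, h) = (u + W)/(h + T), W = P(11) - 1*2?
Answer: 3925629/130 ≈ 30197.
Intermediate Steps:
M = -3/2 (M = 6*(-¼) = -3/2 ≈ -1.5000)
P(Q) = -3*Q/2
W = -37/2 (W = -3/2*11 - 1*2 = -33/2 - 2 = -37/2 ≈ -18.500)
Z(u, h) = (-37/2 + u)/(-20 + h) (Z(u, h) = (u - 37/2)/(h - 20) = (-37/2 + u)/(-20 + h))
30196 + Z(93, 85) = 30196 + (-37/2 + 93)/(-20 + 85) = 30196 + (149/2)/65 = 30196 + (1/65)*(149/2) = 30196 + 149/130 = 3925629/130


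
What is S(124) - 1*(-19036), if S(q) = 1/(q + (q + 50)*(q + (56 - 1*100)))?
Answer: 267341585/14044 ≈ 19036.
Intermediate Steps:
S(q) = 1/(q + (-44 + q)*(50 + q)) (S(q) = 1/(q + (50 + q)*(q + (56 - 100))) = 1/(q + (50 + q)*(q - 44)) = 1/(q + (50 + q)*(-44 + q)) = 1/(q + (-44 + q)*(50 + q)))
S(124) - 1*(-19036) = 1/(-2200 + 124² + 7*124) - 1*(-19036) = 1/(-2200 + 15376 + 868) + 19036 = 1/14044 + 19036 = 267341585/14044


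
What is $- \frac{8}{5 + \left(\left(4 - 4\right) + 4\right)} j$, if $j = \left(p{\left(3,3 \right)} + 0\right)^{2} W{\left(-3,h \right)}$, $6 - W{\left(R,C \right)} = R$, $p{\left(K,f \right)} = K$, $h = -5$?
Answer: $-72$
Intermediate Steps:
$W{\left(R,C \right)} = 6 - R$
$j = 81$ ($j = \left(3 + 0\right)^{2} \left(6 - -3\right) = 3^{2} \left(6 + 3\right) = 9 \cdot 9 = 81$)
$- \frac{8}{5 + \left(\left(4 - 4\right) + 4\right)} j = - \frac{8}{5 + \left(\left(4 - 4\right) + 4\right)} 81 = - \frac{8}{5 + \left(0 + 4\right)} 81 = - \frac{8}{5 + 4} \cdot 81 = - \frac{8}{9} \cdot 81 = \left(-8\right) \frac{1}{9} \cdot 81 = \left(- \frac{8}{9}\right) 81 = -72$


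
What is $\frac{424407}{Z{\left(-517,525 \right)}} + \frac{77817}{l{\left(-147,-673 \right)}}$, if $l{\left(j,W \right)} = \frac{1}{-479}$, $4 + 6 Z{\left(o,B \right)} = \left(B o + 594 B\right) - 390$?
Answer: $- \frac{1492126678191}{40031} \approx -3.7274 \cdot 10^{7}$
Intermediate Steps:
$Z{\left(o,B \right)} = - \frac{197}{3} + 99 B + \frac{B o}{6}$ ($Z{\left(o,B \right)} = - \frac{2}{3} + \frac{\left(B o + 594 B\right) - 390}{6} = - \frac{2}{3} + \frac{\left(594 B + B o\right) - 390}{6} = - \frac{2}{3} + \frac{-390 + 594 B + B o}{6} = - \frac{2}{3} + \left(-65 + 99 B + \frac{B o}{6}\right) = - \frac{197}{3} + 99 B + \frac{B o}{6}$)
$l{\left(j,W \right)} = - \frac{1}{479}$
$\frac{424407}{Z{\left(-517,525 \right)}} + \frac{77817}{l{\left(-147,-673 \right)}} = \frac{424407}{- \frac{197}{3} + 99 \cdot 525 + \frac{1}{6} \cdot 525 \left(-517\right)} + \frac{77817}{- \frac{1}{479}} = \frac{424407}{- \frac{197}{3} + 51975 - \frac{90475}{2}} + 77817 \left(-479\right) = \frac{424407}{\frac{40031}{6}} - 37274343 = 424407 \cdot \frac{6}{40031} - 37274343 = \frac{2546442}{40031} - 37274343 = - \frac{1492126678191}{40031}$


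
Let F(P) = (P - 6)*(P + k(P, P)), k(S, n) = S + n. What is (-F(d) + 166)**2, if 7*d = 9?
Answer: 81450625/2401 ≈ 33924.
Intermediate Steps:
d = 9/7 (d = (1/7)*9 = 9/7 ≈ 1.2857)
F(P) = 3*P*(-6 + P) (F(P) = (P - 6)*(P + (P + P)) = (-6 + P)*(P + 2*P) = (-6 + P)*(3*P) = 3*P*(-6 + P))
(-F(d) + 166)**2 = (-3*9*(-6 + 9/7)/7 + 166)**2 = (-3*9*(-33)/(7*7) + 166)**2 = (-1*(-891/49) + 166)**2 = (891/49 + 166)**2 = (9025/49)**2 = 81450625/2401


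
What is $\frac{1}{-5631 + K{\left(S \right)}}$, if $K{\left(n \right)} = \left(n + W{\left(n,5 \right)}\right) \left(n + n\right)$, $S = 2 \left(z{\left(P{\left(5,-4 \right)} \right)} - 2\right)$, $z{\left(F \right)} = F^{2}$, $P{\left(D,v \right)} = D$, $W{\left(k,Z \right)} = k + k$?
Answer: $\frac{1}{7065} \approx 0.00014154$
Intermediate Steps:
$W{\left(k,Z \right)} = 2 k$
$S = 46$ ($S = 2 \left(5^{2} - 2\right) = 2 \left(25 - 2\right) = 2 \cdot 23 = 46$)
$K{\left(n \right)} = 6 n^{2}$ ($K{\left(n \right)} = \left(n + 2 n\right) \left(n + n\right) = 3 n 2 n = 6 n^{2}$)
$\frac{1}{-5631 + K{\left(S \right)}} = \frac{1}{-5631 + 6 \cdot 46^{2}} = \frac{1}{-5631 + 6 \cdot 2116} = \frac{1}{-5631 + 12696} = \frac{1}{7065}$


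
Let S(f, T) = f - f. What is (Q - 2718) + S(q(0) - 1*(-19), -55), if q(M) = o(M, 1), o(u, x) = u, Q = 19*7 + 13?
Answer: -2572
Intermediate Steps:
Q = 146 (Q = 133 + 13 = 146)
q(M) = M
S(f, T) = 0
(Q - 2718) + S(q(0) - 1*(-19), -55) = (146 - 2718) + 0 = -2572 + 0 = -2572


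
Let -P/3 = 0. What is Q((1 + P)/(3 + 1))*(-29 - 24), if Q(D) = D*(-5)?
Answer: 265/4 ≈ 66.250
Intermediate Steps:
P = 0 (P = -3*0 = 0)
Q(D) = -5*D
Q((1 + P)/(3 + 1))*(-29 - 24) = (-5*(1 + 0)/(3 + 1))*(-29 - 24) = -5/4*(-53) = 265/4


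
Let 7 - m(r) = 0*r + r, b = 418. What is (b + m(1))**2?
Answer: 179776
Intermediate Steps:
m(r) = 7 - r (m(r) = 7 - (0*r + r) = 7 - (0 + r) = 7 - r)
(b + m(1))**2 = (418 + (7 - 1*1))**2 = (418 + (7 - 1))**2 = (418 + 6)**2 = 424**2 = 179776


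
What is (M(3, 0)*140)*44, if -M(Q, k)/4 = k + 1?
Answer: -24640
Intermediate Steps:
M(Q, k) = -4 - 4*k (M(Q, k) = -4*(k + 1) = -4*(1 + k) = -4 - 4*k)
(M(3, 0)*140)*44 = ((-4 - 4*0)*140)*44 = ((-4 + 0)*140)*44 = -4*140*44 = -560*44 = -24640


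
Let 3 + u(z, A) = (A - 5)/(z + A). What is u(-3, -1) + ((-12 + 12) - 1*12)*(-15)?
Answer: 357/2 ≈ 178.50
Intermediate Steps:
u(z, A) = -3 + (-5 + A)/(A + z) (u(z, A) = -3 + (A - 5)/(z + A) = -3 + (-5 + A)/(A + z))
u(-3, -1) + ((-12 + 12) - 1*12)*(-15) = (-5 - 3*(-3) - 2*(-1))/(-1 - 3) + ((-12 + 12) - 1*12)*(-15) = (-5 + 9 + 2)/(-4) + (0 - 12)*(-15) = -¼*6 - 12*(-15) = -3/2 + 180 = 357/2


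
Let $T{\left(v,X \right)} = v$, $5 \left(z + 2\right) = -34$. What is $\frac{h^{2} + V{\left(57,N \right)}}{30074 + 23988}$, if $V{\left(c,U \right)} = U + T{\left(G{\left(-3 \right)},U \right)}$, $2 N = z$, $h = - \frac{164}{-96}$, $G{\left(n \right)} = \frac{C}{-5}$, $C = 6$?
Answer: $- \frac{7723}{155698560} \approx -4.9602 \cdot 10^{-5}$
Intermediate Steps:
$z = - \frac{44}{5}$ ($z = -2 + \frac{1}{5} \left(-34\right) = -2 - \frac{34}{5} = - \frac{44}{5} \approx -8.8$)
$G{\left(n \right)} = - \frac{6}{5}$ ($G{\left(n \right)} = \frac{6}{-5} = 6 \left(- \frac{1}{5}\right) = - \frac{6}{5}$)
$h = \frac{41}{24}$ ($h = \left(-164\right) \left(- \frac{1}{96}\right) = \frac{41}{24} \approx 1.7083$)
$N = - \frac{22}{5}$ ($N = \frac{1}{2} \left(- \frac{44}{5}\right) = - \frac{22}{5} \approx -4.4$)
$V{\left(c,U \right)} = - \frac{6}{5} + U$ ($V{\left(c,U \right)} = U - \frac{6}{5} = - \frac{6}{5} + U$)
$\frac{h^{2} + V{\left(57,N \right)}}{30074 + 23988} = \frac{\left(\frac{41}{24}\right)^{2} - \frac{28}{5}}{30074 + 23988} = \frac{\frac{1681}{576} - \frac{28}{5}}{54062} = \left(- \frac{7723}{2880}\right) \frac{1}{54062} = - \frac{7723}{155698560}$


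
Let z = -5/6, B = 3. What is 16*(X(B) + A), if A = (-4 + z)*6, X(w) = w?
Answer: -416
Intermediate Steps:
z = -⅚ (z = -5*⅙ = -⅚ ≈ -0.83333)
A = -29 (A = (-4 - ⅚)*6 = -29/6*6 = -29)
16*(X(B) + A) = 16*(3 - 29) = 16*(-26) = -416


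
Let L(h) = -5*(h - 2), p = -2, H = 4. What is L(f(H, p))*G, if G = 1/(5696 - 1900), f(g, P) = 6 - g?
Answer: 0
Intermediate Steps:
L(h) = 10 - 5*h (L(h) = -5*(-2 + h) = 10 - 5*h)
G = 1/3796 ≈ 0.00026344
L(f(H, p))*G = (10 - 5*(6 - 1*4))*(1/3796) = (10 - 5*(6 - 4))*(1/3796) = (10 - 5*2)*(1/3796) = (10 - 10)*(1/3796) = 0*(1/3796) = 0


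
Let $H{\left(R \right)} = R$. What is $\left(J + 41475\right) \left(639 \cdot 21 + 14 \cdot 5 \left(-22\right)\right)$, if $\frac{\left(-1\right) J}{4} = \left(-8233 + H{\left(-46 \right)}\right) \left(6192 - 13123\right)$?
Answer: $-2726058503959$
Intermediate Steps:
$J = -229526996$ ($J = - 4 \left(-8233 - 46\right) \left(6192 - 13123\right) = - 4 \left(\left(-8279\right) \left(-6931\right)\right) = \left(-4\right) 57381749 = -229526996$)
$\left(J + 41475\right) \left(639 \cdot 21 + 14 \cdot 5 \left(-22\right)\right) = \left(-229526996 + 41475\right) \left(639 \cdot 21 + 14 \cdot 5 \left(-22\right)\right) = - 229485521 \left(13419 + 70 \left(-22\right)\right) = - 229485521 \left(13419 - 1540\right) = \left(-229485521\right) 11879 = -2726058503959$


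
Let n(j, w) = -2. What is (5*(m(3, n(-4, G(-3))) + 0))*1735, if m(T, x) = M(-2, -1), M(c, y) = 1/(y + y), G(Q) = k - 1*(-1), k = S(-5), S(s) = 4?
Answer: -8675/2 ≈ -4337.5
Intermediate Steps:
k = 4
G(Q) = 5 (G(Q) = 4 - 1*(-1) = 4 + 1 = 5)
M(c, y) = 1/(2*y)
m(T, x) = -1/2 (m(T, x) = (1/2)/(-1) = (1/2)*(-1) = -1/2)
(5*(m(3, n(-4, G(-3))) + 0))*1735 = (5*(-1/2 + 0))*1735 = (5*(-1/2))*1735 = -5/2*1735 = -8675/2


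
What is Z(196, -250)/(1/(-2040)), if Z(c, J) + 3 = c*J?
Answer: 99966120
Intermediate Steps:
Z(c, J) = -3 + J*c (Z(c, J) = -3 + c*J = -3 + J*c)
Z(196, -250)/(1/(-2040)) = (-3 - 250*196)/(1/(-2040)) = (-3 - 49000)/(-1/2040) = -49003*(-2040) = 99966120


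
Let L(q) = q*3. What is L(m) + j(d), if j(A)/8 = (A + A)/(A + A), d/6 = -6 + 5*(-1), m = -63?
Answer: -181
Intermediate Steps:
L(q) = 3*q
d = -66 (d = 6*(-6 + 5*(-1)) = 6*(-6 - 5) = 6*(-11) = -66)
j(A) = 8 (j(A) = 8*((A + A)/(A + A)) = 8*((2*A)/((2*A))) = 8*((2*A)*(1/(2*A))) = 8*1 = 8)
L(m) + j(d) = 3*(-63) + 8 = -189 + 8 = -181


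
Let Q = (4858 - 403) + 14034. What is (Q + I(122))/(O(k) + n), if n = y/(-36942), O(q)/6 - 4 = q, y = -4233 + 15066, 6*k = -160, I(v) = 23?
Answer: -227956768/1678315 ≈ -135.82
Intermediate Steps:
k = -80/3 (k = (⅙)*(-160) = -80/3 ≈ -26.667)
y = 10833
O(q) = 24 + 6*q
n = -3611/12314 (n = 10833/(-36942) = 10833*(-1/36942) = -3611/12314 ≈ -0.29324)
Q = 18489 (Q = 4455 + 14034 = 18489)
(Q + I(122))/(O(k) + n) = (18489 + 23)/((24 + 6*(-80/3)) - 3611/12314) = 18512/((24 - 160) - 3611/12314) = 18512/(-136 - 3611/12314) = 18512/(-1678315/12314) = 18512*(-12314/1678315) = -227956768/1678315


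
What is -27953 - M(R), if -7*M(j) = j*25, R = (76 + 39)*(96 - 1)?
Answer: 77454/7 ≈ 11065.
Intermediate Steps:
R = 10925 (R = 115*95 = 10925)
M(j) = -25*j/7 (M(j) = -j*25/7 = -25*j/7)
-27953 - M(R) = -27953 - (-25)*10925/7 = -27953 - 1*(-273125/7) = -27953 + 273125/7 = 77454/7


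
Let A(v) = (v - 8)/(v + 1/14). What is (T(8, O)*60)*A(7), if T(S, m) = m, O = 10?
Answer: -2800/33 ≈ -84.849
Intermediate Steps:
A(v) = (-8 + v)/(1/14 + v) (A(v) = (-8 + v)/(v + 1/14) = (-8 + v)/(1/14 + v))
(T(8, O)*60)*A(7) = (10*60)*(14*(-8 + 7)/(1 + 14*7)) = 600*(14*(-1)/(1 + 98)) = 600*(14*(-1)/99) = 600*(14*(1/99)*(-1)) = 600*(-14/99) = -2800/33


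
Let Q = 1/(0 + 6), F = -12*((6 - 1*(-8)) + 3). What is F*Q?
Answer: -34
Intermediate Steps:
F = -204 (F = -12*((6 + 8) + 3) = -12*(14 + 3) = -12*17 = -204)
Q = ⅙ (Q = 1/6 = ⅙ ≈ 0.16667)
F*Q = -204*⅙ = -34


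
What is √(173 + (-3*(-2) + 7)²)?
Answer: 3*√38 ≈ 18.493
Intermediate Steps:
√(173 + (-3*(-2) + 7)²) = √(173 + (6 + 7)²) = √(173 + 13²) = √(173 + 169) = √342 = 3*√38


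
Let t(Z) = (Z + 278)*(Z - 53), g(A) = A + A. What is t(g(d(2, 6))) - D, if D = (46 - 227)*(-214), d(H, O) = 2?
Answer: -52552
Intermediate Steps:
g(A) = 2*A
t(Z) = (-53 + Z)*(278 + Z) (t(Z) = (278 + Z)*(-53 + Z) = (-53 + Z)*(278 + Z))
D = 38734 (D = -181*(-214) = 38734)
t(g(d(2, 6))) - D = (-14734 + (2*2)**2 + 225*(2*2)) - 1*38734 = (-14734 + 4**2 + 225*4) - 38734 = (-14734 + 16 + 900) - 38734 = -13818 - 38734 = -52552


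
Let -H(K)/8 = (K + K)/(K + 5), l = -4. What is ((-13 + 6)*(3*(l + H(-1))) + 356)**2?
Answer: 126736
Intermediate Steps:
H(K) = -16*K/(5 + K) (H(K) = -8*(K + K)/(K + 5) = -8*2*K/(5 + K) = -16*K/(5 + K))
((-13 + 6)*(3*(l + H(-1))) + 356)**2 = ((-13 + 6)*(3*(-4 - 16*(-1)/(5 - 1))) + 356)**2 = (-21*(-4 - 16*(-1)/4) + 356)**2 = (-21*(-4 - 16*(-1)*1/4) + 356)**2 = (-21*(-4 + 4) + 356)**2 = (-21*0 + 356)**2 = (-7*0 + 356)**2 = (0 + 356)**2 = 356**2 = 126736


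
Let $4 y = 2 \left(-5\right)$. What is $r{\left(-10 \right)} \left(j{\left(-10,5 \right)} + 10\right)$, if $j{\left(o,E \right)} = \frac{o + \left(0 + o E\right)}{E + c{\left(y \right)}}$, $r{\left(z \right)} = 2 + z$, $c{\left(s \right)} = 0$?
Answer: $16$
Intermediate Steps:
$y = - \frac{5}{2}$ ($y = \frac{2 \left(-5\right)}{4} = \frac{1}{4} \left(-10\right) = - \frac{5}{2} \approx -2.5$)
$j{\left(o,E \right)} = \frac{o + E o}{E}$ ($j{\left(o,E \right)} = \frac{o + \left(0 + o E\right)}{E + 0} = \frac{o + \left(0 + E o\right)}{E} = \frac{o + E o}{E}$)
$r{\left(-10 \right)} \left(j{\left(-10,5 \right)} + 10\right) = \left(2 - 10\right) \left(\left(-10 - \frac{10}{5}\right) + 10\right) = - 8 \left(\left(-10 - 2\right) + 10\right) = - 8 \left(-12 + 10\right) = \left(-8\right) \left(-2\right) = 16$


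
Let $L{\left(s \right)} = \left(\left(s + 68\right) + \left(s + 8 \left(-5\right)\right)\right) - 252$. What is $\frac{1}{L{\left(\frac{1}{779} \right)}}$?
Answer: $- \frac{779}{174494} \approx -0.0044643$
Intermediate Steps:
$L{\left(s \right)} = -224 + 2 s$ ($L{\left(s \right)} = \left(\left(68 + s\right) + \left(s - 40\right)\right) - 252 = \left(\left(68 + s\right) + \left(-40 + s\right)\right) - 252 = \left(28 + 2 s\right) - 252 = -224 + 2 s$)
$\frac{1}{L{\left(\frac{1}{779} \right)}} = \frac{1}{-224 + \frac{2}{779}} = \frac{1}{- \frac{174494}{779}} = - \frac{779}{174494}$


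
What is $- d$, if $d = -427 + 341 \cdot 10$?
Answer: $-2983$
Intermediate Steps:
$d = 2983$ ($d = -427 + 3410 = 2983$)
$- d = \left(-1\right) 2983 = -2983$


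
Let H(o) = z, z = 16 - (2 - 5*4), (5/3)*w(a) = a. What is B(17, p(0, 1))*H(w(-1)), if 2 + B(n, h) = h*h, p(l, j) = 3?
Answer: 238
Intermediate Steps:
w(a) = 3*a/5
B(n, h) = -2 + h**2 (B(n, h) = -2 + h*h = -2 + h**2)
z = 34 (z = 16 - (2 - 20) = 16 - 1*(-18) = 16 + 18 = 34)
H(o) = 34
B(17, p(0, 1))*H(w(-1)) = (-2 + 3**2)*34 = (-2 + 9)*34 = 7*34 = 238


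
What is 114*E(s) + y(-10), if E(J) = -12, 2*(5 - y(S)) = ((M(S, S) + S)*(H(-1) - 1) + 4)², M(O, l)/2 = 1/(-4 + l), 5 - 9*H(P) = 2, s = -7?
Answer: -626621/441 ≈ -1420.9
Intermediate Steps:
H(P) = ⅓ (H(P) = 5/9 - ⅑*2 = 5/9 - 2/9 = ⅓)
M(O, l) = 2/(-4 + l)
y(S) = 5 - (4 - 4/(3*(-4 + S)) - 2*S/3)²/2 (y(S) = 5 - ((2/(-4 + S) + S)*(⅓ - 1) + 4)²/2 = 5 - ((S + 2/(-4 + S))*(-⅔) + 4)²/2 = 5 - ((-4/(3*(-4 + S)) - 2*S/3) + 4)²/2 = 5 - (4 - 4/(3*(-4 + S)) - 2*S/3)²/2)
114*E(s) + y(-10) = 114*(-12) + (5 - 2*(-26 - 1*(-10)² + 10*(-10))²/(9*(-4 - 10)²)) = -1368 + (5 - 2/9*(-26 - 1*100 - 100)²/(-14)²) = -1368 + (5 - 2/9*1/196*(-26 - 100 - 100)²) = -1368 + (5 - 2/9*1/196*(-226)²) = -1368 + (5 - 2/9*1/196*51076) = -1368 + (5 - 25538/441) = -1368 - 23333/441 = -626621/441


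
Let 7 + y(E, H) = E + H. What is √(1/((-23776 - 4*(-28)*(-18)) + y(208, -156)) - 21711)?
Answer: I*√14392395809146/25747 ≈ 147.35*I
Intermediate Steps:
y(E, H) = -7 + E + H (y(E, H) = -7 + (E + H) = -7 + E + H)
√(1/((-23776 - 4*(-28)*(-18)) + y(208, -156)) - 21711) = √(1/((-23776 - 4*(-28)*(-18)) + (-7 + 208 - 156)) - 21711) = √(1/((-23776 + 112*(-18)) + 45) - 21711) = √(1/((-23776 - 2016) + 45) - 21711) = √(1/(-25792 + 45) - 21711) = √(1/(-25747) - 21711) = √(-1/25747 - 21711) = √(-558993118/25747) = I*√14392395809146/25747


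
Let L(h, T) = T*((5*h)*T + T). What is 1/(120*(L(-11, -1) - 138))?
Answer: -1/23040 ≈ -4.3403e-5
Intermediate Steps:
L(h, T) = T*(T + 5*T*h) (L(h, T) = T*(5*T*h + T) = T*(T + 5*T*h))
1/(120*(L(-11, -1) - 138)) = 1/(120*((-1)**2*(1 + 5*(-11)) - 138)) = 1/(120*(1*(1 - 55) - 138)) = 1/(120*(1*(-54) - 138)) = 1/(120*(-54 - 138)) = 1/(120*(-192)) = 1/(-23040) = -1/23040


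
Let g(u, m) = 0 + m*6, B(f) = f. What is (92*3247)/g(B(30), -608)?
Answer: -74681/912 ≈ -81.887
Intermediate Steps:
g(u, m) = 6*m (g(u, m) = 0 + 6*m = 6*m)
(92*3247)/g(B(30), -608) = (92*3247)/((6*(-608))) = 298724/(-3648) = 298724*(-1/3648) = -74681/912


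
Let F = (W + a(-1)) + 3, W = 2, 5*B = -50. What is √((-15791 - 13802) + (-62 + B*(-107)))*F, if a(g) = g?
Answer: 4*I*√28585 ≈ 676.28*I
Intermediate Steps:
B = -10 (B = (⅕)*(-50) = -10)
F = 4 (F = (2 - 1) + 3 = 1 + 3 = 4)
√((-15791 - 13802) + (-62 + B*(-107)))*F = √((-15791 - 13802) + (-62 - 10*(-107)))*4 = √(-29593 + (-62 + 1070))*4 = √(-29593 + 1008)*4 = √(-28585)*4 = (I*√28585)*4 = 4*I*√28585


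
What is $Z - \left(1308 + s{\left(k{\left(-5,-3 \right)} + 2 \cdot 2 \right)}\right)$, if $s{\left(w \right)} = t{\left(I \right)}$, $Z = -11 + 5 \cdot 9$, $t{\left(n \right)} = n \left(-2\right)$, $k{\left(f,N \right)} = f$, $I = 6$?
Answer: $-1262$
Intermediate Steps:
$t{\left(n \right)} = - 2 n$
$Z = 34$ ($Z = -11 + 45 = 34$)
$s{\left(w \right)} = -12$ ($s{\left(w \right)} = \left(-2\right) 6 = -12$)
$Z - \left(1308 + s{\left(k{\left(-5,-3 \right)} + 2 \cdot 2 \right)}\right) = 34 - 1296 = -1262$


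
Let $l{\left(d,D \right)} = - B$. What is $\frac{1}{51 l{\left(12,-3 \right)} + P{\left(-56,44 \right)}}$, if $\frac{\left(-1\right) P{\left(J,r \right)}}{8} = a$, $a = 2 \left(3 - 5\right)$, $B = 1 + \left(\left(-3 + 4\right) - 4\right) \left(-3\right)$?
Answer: $- \frac{1}{478} \approx -0.002092$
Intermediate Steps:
$B = 10$ ($B = 1 + \left(1 - 4\right) \left(-3\right) = 1 - -9 = 1 + 9 = 10$)
$l{\left(d,D \right)} = -10$ ($l{\left(d,D \right)} = \left(-1\right) 10 = -10$)
$a = -4$ ($a = 2 \left(-2\right) = -4$)
$P{\left(J,r \right)} = 32$ ($P{\left(J,r \right)} = \left(-8\right) \left(-4\right) = 32$)
$\frac{1}{51 l{\left(12,-3 \right)} + P{\left(-56,44 \right)}} = \frac{1}{51 \left(-10\right) + 32} = \frac{1}{-510 + 32} = \frac{1}{-478} = - \frac{1}{478}$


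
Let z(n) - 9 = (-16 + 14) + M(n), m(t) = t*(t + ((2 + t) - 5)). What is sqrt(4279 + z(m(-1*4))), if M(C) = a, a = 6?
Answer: 2*sqrt(1073) ≈ 65.513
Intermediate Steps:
M(C) = 6
m(t) = t*(-3 + 2*t) (m(t) = t*(t + (-3 + t)) = t*(-3 + 2*t))
z(n) = 13 (z(n) = 9 + ((-16 + 14) + 6) = 9 + (-2 + 6) = 9 + 4 = 13)
sqrt(4279 + z(m(-1*4))) = sqrt(4279 + 13) = sqrt(4292) = 2*sqrt(1073)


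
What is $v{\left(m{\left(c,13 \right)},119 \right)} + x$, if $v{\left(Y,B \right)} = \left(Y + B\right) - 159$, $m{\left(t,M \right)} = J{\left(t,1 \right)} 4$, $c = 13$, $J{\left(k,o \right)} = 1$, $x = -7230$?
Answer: $-7266$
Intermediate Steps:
$m{\left(t,M \right)} = 4$ ($m{\left(t,M \right)} = 1 \cdot 4 = 4$)
$v{\left(Y,B \right)} = -159 + B + Y$ ($v{\left(Y,B \right)} = \left(B + Y\right) - 159 = -159 + B + Y$)
$v{\left(m{\left(c,13 \right)},119 \right)} + x = \left(-159 + 119 + 4\right) - 7230 = -36 - 7230 = -7266$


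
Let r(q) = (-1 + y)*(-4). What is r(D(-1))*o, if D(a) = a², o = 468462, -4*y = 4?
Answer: 3747696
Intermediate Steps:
y = -1 (y = -¼*4 = -1)
r(q) = 8 (r(q) = (-1 - 1)*(-4) = -2*(-4) = 8)
r(D(-1))*o = 8*468462 = 3747696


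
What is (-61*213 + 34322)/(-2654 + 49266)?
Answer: 21329/46612 ≈ 0.45759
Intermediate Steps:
(-61*213 + 34322)/(-2654 + 49266) = (-12993 + 34322)/46612 = 21329*(1/46612) = 21329/46612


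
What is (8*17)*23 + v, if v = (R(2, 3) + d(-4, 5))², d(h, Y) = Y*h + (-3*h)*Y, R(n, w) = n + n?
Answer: 5064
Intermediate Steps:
R(n, w) = 2*n
d(h, Y) = -2*Y*h (d(h, Y) = Y*h - 3*Y*h = -2*Y*h)
v = 1936 (v = (2*2 - 2*5*(-4))² = (4 + 40)² = 44² = 1936)
(8*17)*23 + v = (8*17)*23 + 1936 = 136*23 + 1936 = 3128 + 1936 = 5064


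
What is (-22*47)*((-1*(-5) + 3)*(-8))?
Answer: 66176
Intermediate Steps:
(-22*47)*((-1*(-5) + 3)*(-8)) = -1034*(5 + 3)*(-8) = -8272*(-8) = -1034*(-64) = 66176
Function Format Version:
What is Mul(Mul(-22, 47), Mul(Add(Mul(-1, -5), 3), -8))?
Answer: 66176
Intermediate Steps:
Mul(Mul(-22, 47), Mul(Add(Mul(-1, -5), 3), -8)) = Mul(-1034, Mul(Add(5, 3), -8)) = Mul(-1034, Mul(8, -8)) = Mul(-1034, -64) = 66176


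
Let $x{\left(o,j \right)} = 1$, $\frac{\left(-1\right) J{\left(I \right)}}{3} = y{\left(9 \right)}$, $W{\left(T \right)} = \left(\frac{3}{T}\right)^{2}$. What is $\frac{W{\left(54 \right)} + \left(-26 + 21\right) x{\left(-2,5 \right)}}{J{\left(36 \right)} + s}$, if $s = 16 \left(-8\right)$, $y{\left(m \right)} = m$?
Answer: $\frac{1619}{50220} \approx 0.032238$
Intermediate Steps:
$W{\left(T \right)} = \frac{9}{T^{2}}$
$J{\left(I \right)} = -27$ ($J{\left(I \right)} = \left(-3\right) 9 = -27$)
$s = -128$
$\frac{W{\left(54 \right)} + \left(-26 + 21\right) x{\left(-2,5 \right)}}{J{\left(36 \right)} + s} = \frac{\frac{9}{2916} + \left(-26 + 21\right) 1}{-27 - 128} = \frac{9 \cdot \frac{1}{2916} - 5}{-155} = \left(\frac{1}{324} - 5\right) \left(- \frac{1}{155}\right) = \left(- \frac{1619}{324}\right) \left(- \frac{1}{155}\right) = \frac{1619}{50220}$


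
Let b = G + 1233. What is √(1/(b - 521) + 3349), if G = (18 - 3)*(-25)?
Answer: √380342918/337 ≈ 57.871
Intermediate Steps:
G = -375 (G = 15*(-25) = -375)
b = 858 (b = -375 + 1233 = 858)
√(1/(b - 521) + 3349) = √(1/(858 - 521) + 3349) = √(1/337 + 3349) = √(1128614/337) = √380342918/337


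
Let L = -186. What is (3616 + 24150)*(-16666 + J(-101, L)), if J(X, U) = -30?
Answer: -463581136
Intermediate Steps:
(3616 + 24150)*(-16666 + J(-101, L)) = (3616 + 24150)*(-16666 - 30) = 27766*(-16696) = -463581136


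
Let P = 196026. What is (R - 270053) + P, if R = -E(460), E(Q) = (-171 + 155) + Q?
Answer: -74471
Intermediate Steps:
E(Q) = -16 + Q
R = -444 (R = -(-16 + 460) = -1*444 = -444)
(R - 270053) + P = (-444 - 270053) + 196026 = -270497 + 196026 = -74471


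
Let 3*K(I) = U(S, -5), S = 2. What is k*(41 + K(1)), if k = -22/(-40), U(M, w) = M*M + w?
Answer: 671/30 ≈ 22.367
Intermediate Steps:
U(M, w) = w + M² (U(M, w) = M² + w = w + M²)
K(I) = -⅓ (K(I) = (-5 + 2²)/3 = (-5 + 4)/3 = (⅓)*(-1) = -⅓)
k = 11/20 (k = -22*(-1/40) = 11/20 ≈ 0.55000)
k*(41 + K(1)) = 11*(41 - ⅓)/20 = (11/20)*(122/3) = 671/30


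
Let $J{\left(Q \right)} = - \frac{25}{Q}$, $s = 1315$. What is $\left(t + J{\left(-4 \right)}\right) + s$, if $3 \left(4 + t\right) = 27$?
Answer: $\frac{5305}{4} \approx 1326.3$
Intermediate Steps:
$t = 5$ ($t = -4 + \frac{1}{3} \cdot 27 = -4 + 9 = 5$)
$\left(t + J{\left(-4 \right)}\right) + s = \left(5 - \frac{25}{-4}\right) + 1315 = \left(5 - - \frac{25}{4}\right) + 1315 = \left(5 + \frac{25}{4}\right) + 1315 = \frac{45}{4} + 1315 = \frac{5305}{4}$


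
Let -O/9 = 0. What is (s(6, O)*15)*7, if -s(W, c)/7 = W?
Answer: -4410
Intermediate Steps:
O = 0 (O = -9*0 = 0)
s(W, c) = -7*W
(s(6, O)*15)*7 = (-7*6*15)*7 = -42*15*7 = -630*7 = -4410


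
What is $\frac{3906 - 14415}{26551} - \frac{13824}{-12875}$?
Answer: $\frac{231737649}{341844125} \approx 0.6779$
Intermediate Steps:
$\frac{3906 - 14415}{26551} - \frac{13824}{-12875} = \left(3906 - 14415\right) \frac{1}{26551} - - \frac{13824}{12875} = \left(-10509\right) \frac{1}{26551} + \frac{13824}{12875} = - \frac{10509}{26551} + \frac{13824}{12875} = \frac{231737649}{341844125}$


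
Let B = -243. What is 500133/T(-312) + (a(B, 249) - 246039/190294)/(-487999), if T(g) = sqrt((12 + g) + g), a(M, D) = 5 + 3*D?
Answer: -142855049/92863281706 - 166711*I*sqrt(17)/34 ≈ -0.0015383 - 20217.0*I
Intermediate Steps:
T(g) = sqrt(12 + 2*g)
500133/T(-312) + (a(B, 249) - 246039/190294)/(-487999) = 500133/(sqrt(12 + 2*(-312))) + ((5 + 3*249) - 246039/190294)/(-487999) = 500133/(sqrt(12 - 624)) + ((5 + 747) - 246039/190294)*(-1/487999) = 500133/(sqrt(-612)) + (752 - 1*246039/190294)*(-1/487999) = 500133/((6*I*sqrt(17))) + (752 - 246039/190294)*(-1/487999) = 500133*(-I*sqrt(17)/102) + (142855049/190294)*(-1/487999) = -166711*I*sqrt(17)/34 - 142855049/92863281706 = -142855049/92863281706 - 166711*I*sqrt(17)/34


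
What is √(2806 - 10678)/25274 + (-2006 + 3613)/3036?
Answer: 1607/3036 + 4*I*√123/12637 ≈ 0.52931 + 0.0035105*I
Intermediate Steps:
√(2806 - 10678)/25274 + (-2006 + 3613)/3036 = √(-7872)*(1/25274) + 1607*(1/3036) = (8*I*√123)*(1/25274) + 1607/3036 = 4*I*√123/12637 + 1607/3036 = 1607/3036 + 4*I*√123/12637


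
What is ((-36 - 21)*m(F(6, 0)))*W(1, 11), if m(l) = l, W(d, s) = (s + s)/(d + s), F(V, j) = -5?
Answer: 1045/2 ≈ 522.50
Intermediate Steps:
W(d, s) = 2*s/(d + s) (W(d, s) = (2*s)/(d + s) = 2*s/(d + s))
((-36 - 21)*m(F(6, 0)))*W(1, 11) = ((-36 - 21)*(-5))*(2*11/(1 + 11)) = (-57*(-5))*(2*11/12) = 285*(2*11*(1/12)) = 285*(11/6) = 1045/2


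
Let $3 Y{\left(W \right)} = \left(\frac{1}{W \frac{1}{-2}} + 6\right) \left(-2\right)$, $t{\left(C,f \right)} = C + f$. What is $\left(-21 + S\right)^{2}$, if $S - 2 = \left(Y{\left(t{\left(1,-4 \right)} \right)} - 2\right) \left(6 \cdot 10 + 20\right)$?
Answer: $\frac{23145721}{81} \approx 2.8575 \cdot 10^{5}$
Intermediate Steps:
$Y{\left(W \right)} = -4 + \frac{4}{3 W}$ ($Y{\left(W \right)} = \frac{\left(\frac{1}{W \frac{1}{-2}} + 6\right) \left(-2\right)}{3} = \frac{\left(\frac{1}{W \left(- \frac{1}{2}\right)} + 6\right) \left(-2\right)}{3} = \frac{\left(\frac{1}{\left(- \frac{1}{2}\right) W} + 6\right) \left(-2\right)}{3} = \frac{\left(- \frac{2}{W} + 6\right) \left(-2\right)}{3} = \frac{\left(6 - \frac{2}{W}\right) \left(-2\right)}{3} = \frac{-12 + \frac{4}{W}}{3} = -4 + \frac{4}{3 W}$)
$S = - \frac{4622}{9}$ ($S = 2 + \left(\left(-4 + \frac{4}{3 \left(1 - 4\right)}\right) - 2\right) \left(6 \cdot 10 + 20\right) = 2 + \left(\left(-4 + \frac{4}{3 \left(-3\right)}\right) - 2\right) \left(60 + 20\right) = 2 + \left(\left(-4 + \frac{4}{3} \left(- \frac{1}{3}\right)\right) - 2\right) 80 = 2 + \left(\left(-4 - \frac{4}{9}\right) - 2\right) 80 = 2 + \left(- \frac{40}{9} - 2\right) 80 = 2 - \frac{4640}{9} = - \frac{4622}{9} \approx -513.56$)
$\left(-21 + S\right)^{2} = \left(-21 - \frac{4622}{9}\right)^{2} = \left(- \frac{4811}{9}\right)^{2} = \frac{23145721}{81}$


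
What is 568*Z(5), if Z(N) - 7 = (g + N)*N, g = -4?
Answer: 6816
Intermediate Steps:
Z(N) = 7 + N*(-4 + N) (Z(N) = 7 + (-4 + N)*N = 7 + N*(-4 + N))
568*Z(5) = 568*(7 + 5² - 4*5) = 568*(7 + 25 - 20) = 568*12 = 6816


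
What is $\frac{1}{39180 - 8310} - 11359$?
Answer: $- \frac{350652329}{30870} \approx -11359.0$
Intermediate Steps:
$\frac{1}{39180 - 8310} - 11359 = \frac{1}{30870} - 11359 = - \frac{350652329}{30870}$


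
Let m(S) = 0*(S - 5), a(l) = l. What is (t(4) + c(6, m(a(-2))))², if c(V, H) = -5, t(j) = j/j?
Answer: 16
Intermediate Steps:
t(j) = 1
m(S) = 0 (m(S) = 0*(-5 + S) = 0)
(t(4) + c(6, m(a(-2))))² = (1 - 5)² = (-4)² = 16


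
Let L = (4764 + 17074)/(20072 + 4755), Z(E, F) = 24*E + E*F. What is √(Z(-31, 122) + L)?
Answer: 6*I*√20821713/407 ≈ 67.269*I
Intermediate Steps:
L = 358/407 (L = 21838/24827 = 21838*(1/24827) = 358/407 ≈ 0.87961)
√(Z(-31, 122) + L) = √(-31*(24 + 122) + 358/407) = √(-31*146 + 358/407) = √(-4526 + 358/407) = √(-1841724/407) = 6*I*√20821713/407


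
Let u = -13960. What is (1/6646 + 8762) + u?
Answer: -34545907/6646 ≈ -5198.0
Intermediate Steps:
(1/6646 + 8762) + u = (1/6646 + 8762) - 13960 = 58232253/6646 - 13960 = -34545907/6646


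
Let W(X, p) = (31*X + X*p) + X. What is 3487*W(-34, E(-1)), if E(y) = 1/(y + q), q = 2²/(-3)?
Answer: -26201318/7 ≈ -3.7430e+6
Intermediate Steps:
q = -4/3 (q = 4*(-⅓) = -4/3 ≈ -1.3333)
E(y) = 1/(-4/3 + y) (E(y) = 1/(y - 4/3) = 1/(-4/3 + y))
W(X, p) = 32*X + X*p
3487*W(-34, E(-1)) = 3487*(-34*(32 + 3/(-4 + 3*(-1)))) = 3487*(-34*(32 + 3/(-4 - 3))) = 3487*(-34*(32 + 3/(-7))) = 3487*(-34*(32 + 3*(-⅐))) = 3487*(-34*(32 - 3/7)) = 3487*(-34*221/7) = 3487*(-7514/7) = -26201318/7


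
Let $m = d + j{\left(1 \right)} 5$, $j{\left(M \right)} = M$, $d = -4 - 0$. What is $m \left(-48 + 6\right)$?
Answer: $-42$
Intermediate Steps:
$d = -4$ ($d = -4 + 0 = -4$)
$m = 1$ ($m = -4 + 1 \cdot 5 = -4 + 5 = 1$)
$m \left(-48 + 6\right) = 1 \left(-48 + 6\right) = 1 \left(-42\right) = -42$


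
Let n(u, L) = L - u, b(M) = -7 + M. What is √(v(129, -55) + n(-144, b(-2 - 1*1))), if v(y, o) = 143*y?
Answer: √18581 ≈ 136.31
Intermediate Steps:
√(v(129, -55) + n(-144, b(-2 - 1*1))) = √(143*129 + ((-7 + (-2 - 1*1)) - 1*(-144))) = √(18447 + ((-7 + (-2 - 1)) + 144)) = √(18447 + ((-7 - 3) + 144)) = √(18447 + (-10 + 144)) = √(18447 + 134) = √18581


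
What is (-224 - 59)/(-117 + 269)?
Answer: -283/152 ≈ -1.8618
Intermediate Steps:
(-224 - 59)/(-117 + 269) = -283/152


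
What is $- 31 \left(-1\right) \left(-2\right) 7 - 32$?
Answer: $-466$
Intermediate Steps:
$- 31 \left(-1\right) \left(-2\right) 7 - 32 = - 31 \cdot 2 \cdot 7 - 32 = \left(-31\right) 14 - 32 = -434 - 32 = -466$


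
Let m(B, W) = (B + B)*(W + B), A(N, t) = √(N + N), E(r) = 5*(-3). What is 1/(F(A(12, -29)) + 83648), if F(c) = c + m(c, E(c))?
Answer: 10462/875625029 + 29*√6/3502500116 ≈ 1.1968e-5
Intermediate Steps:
E(r) = -15
A(N, t) = √2*√N (A(N, t) = √(2*N) = √2*√N)
m(B, W) = 2*B*(B + W) (m(B, W) = (2*B)*(B + W) = 2*B*(B + W))
F(c) = c + 2*c*(-15 + c) (F(c) = c + 2*c*(c - 15) = c + 2*c*(-15 + c))
1/(F(A(12, -29)) + 83648) = 1/((√2*√12)*(-29 + 2*(√2*√12)) + 83648) = 1/((√2*(2*√3))*(-29 + 2*(√2*(2*√3))) + 83648) = 1/((2*√6)*(-29 + 2*(2*√6)) + 83648) = 1/((2*√6)*(-29 + 4*√6) + 83648) = 1/(2*√6*(-29 + 4*√6) + 83648) = 1/(83648 + 2*√6*(-29 + 4*√6))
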